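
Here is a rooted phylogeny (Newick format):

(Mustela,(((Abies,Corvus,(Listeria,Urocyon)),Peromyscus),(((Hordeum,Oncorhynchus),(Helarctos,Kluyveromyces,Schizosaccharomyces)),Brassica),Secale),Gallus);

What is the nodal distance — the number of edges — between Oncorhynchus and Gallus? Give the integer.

6

The MRCA of Oncorhynchus and Gallus is the root of the tree.
From Oncorhynchus up to that node: 5 branches. From Gallus up to the same node: 1 branch. Total: 5 + 1 = 6.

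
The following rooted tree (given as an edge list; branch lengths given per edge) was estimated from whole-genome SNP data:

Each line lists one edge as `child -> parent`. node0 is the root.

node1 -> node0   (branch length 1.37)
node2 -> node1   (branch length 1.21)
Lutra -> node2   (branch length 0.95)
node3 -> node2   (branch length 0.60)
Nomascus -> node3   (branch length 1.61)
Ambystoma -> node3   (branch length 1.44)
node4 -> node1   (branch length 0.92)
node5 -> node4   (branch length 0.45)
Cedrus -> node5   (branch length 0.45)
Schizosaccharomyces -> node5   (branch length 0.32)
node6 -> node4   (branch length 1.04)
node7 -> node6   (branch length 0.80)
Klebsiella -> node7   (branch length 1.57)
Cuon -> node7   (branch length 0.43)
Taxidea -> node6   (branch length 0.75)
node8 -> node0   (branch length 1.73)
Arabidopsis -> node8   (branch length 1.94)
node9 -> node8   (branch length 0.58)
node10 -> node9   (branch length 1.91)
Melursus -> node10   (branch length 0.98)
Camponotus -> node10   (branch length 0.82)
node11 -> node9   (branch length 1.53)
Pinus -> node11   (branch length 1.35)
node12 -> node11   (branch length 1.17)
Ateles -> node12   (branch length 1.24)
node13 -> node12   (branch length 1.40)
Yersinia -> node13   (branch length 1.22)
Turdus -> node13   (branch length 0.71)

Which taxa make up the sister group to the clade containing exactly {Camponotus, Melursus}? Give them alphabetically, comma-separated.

The clade containing exactly {Camponotus, Melursus} attaches to the tree at the node subtending ((Melursus,Camponotus),(Pinus,(Ateles,(Yersinia,Turdus)))).
The other lineage descending from that same node — the sister group — is (Pinus,(Ateles,(Yersinia,Turdus))); its 4 tips in alphabetical order are the answer.

Ateles, Pinus, Turdus, Yersinia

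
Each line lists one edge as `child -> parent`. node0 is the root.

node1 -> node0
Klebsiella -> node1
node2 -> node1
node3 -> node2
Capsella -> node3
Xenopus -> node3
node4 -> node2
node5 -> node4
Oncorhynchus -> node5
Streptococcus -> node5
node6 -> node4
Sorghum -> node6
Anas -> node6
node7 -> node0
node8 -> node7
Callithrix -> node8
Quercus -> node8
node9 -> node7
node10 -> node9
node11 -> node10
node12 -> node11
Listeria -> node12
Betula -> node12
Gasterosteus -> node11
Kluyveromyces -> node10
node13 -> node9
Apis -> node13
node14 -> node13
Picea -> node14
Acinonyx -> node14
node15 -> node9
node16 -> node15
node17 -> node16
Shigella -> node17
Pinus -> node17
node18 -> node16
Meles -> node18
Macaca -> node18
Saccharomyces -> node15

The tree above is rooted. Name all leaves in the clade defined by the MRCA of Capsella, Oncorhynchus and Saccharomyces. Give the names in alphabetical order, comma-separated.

Acinonyx, Anas, Apis, Betula, Callithrix, Capsella, Gasterosteus, Klebsiella, Kluyveromyces, Listeria, Macaca, Meles, Oncorhynchus, Picea, Pinus, Quercus, Saccharomyces, Shigella, Sorghum, Streptococcus, Xenopus

Tracing Capsella: it sits inside (Capsella,Xenopus).
Tracing Oncorhynchus: it sits inside (Oncorhynchus,Streptococcus).
Tracing Saccharomyces: it sits inside (((Shigella,Pinus),(Meles,Macaca)),Saccharomyces).
The smallest clade enclosing all 3 is the whole tree (their MRCA is the root), so the answer is all 21 tips in alphabetical order.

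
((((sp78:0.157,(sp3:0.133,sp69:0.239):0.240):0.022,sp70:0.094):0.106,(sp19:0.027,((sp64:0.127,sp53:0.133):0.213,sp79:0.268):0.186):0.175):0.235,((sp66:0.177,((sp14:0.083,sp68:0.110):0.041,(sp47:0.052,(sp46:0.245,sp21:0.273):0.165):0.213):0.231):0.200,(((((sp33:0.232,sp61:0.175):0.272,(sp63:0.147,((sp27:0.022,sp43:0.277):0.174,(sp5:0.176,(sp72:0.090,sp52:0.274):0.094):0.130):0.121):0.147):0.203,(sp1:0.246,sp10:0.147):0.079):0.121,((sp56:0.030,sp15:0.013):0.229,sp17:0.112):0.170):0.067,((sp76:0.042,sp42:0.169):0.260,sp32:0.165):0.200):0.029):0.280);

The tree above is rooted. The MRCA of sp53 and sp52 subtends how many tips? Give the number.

30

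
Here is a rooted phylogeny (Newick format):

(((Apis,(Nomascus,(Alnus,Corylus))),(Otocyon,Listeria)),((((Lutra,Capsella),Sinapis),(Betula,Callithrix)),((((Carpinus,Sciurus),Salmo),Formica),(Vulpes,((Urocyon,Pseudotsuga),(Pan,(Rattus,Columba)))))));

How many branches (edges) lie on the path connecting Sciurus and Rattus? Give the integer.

9

The MRCA of Sciurus and Rattus is the node subtending ((((Carpinus,Sciurus),Salmo),Formica),(Vulpes,((Urocyon,Pseudotsuga),(Pan,(Rattus,Columba))))).
From Sciurus up to that node: 4 branches. From Rattus up to the same node: 5 branches. Total: 4 + 5 = 9.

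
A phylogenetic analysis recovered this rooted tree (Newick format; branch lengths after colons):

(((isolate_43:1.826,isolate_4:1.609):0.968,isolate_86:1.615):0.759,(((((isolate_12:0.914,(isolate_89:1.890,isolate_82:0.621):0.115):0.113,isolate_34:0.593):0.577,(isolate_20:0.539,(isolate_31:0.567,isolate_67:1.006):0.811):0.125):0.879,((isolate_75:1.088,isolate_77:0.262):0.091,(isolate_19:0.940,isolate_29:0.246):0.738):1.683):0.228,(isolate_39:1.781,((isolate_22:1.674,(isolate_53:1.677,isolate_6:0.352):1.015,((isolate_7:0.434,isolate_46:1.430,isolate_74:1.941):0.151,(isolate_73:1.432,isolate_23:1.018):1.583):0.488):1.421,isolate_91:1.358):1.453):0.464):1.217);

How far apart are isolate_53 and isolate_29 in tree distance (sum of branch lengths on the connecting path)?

8.925

The path runs isolate_53 → … → MRCA → … → isolate_29; the MRCA is the node subtending (((((isolate_12,(isolate_89,isolate_82)),isolate_34),(isolate_20,(isolate_31,isolate_67))),((isolate_75,isolate_77),(isolate_19,isolate_29))),(isolate_39,((isolate_22,(isolate_53,isolate_6),((isolate_7,isolate_46,isolate_74),(isolate_73,isolate_23))),isolate_91))).
Branch lengths along that path: 1.677 + 1.015 + 1.421 + 1.453 + 0.464 + 0.228 + 1.683 + 0.738 + 0.246 = 8.925.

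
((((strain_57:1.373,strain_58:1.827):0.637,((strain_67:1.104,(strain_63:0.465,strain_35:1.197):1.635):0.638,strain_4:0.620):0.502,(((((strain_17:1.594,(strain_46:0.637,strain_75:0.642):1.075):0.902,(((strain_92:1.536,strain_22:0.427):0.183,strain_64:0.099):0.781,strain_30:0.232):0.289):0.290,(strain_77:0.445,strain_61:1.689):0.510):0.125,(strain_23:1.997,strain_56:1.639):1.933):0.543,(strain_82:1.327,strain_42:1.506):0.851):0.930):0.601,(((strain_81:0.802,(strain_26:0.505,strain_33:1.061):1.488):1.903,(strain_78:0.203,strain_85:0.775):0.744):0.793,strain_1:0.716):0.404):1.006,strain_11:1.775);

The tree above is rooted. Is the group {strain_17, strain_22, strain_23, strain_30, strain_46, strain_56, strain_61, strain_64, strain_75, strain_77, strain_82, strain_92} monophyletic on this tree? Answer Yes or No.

No

The MRCA of the listed taxa subtends (((((strain_17,(strain_46,strain_75)),(((strain_92,strain_22),strain_64),strain_30)),(strain_77,strain_61)),(strain_23,strain_56)),(strain_82,strain_42)).
That clade also contains strain_42, which is not in the proposed group, so the group is not monophyletic.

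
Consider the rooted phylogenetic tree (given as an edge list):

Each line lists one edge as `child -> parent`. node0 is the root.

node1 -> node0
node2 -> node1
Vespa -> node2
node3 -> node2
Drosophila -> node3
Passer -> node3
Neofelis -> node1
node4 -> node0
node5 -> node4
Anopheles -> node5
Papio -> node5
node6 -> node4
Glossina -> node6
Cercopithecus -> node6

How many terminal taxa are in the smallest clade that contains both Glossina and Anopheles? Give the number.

The MRCA of Glossina and Anopheles is the node subtending ((Anopheles,Papio),(Glossina,Cercopithecus)).
That clade contains 4 terminal taxa: Anopheles, Cercopithecus, Glossina, Papio.

4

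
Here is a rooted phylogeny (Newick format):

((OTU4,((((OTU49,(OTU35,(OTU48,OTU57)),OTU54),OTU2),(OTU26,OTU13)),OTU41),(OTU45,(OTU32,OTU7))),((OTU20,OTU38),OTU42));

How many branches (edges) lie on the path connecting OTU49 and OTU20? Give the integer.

9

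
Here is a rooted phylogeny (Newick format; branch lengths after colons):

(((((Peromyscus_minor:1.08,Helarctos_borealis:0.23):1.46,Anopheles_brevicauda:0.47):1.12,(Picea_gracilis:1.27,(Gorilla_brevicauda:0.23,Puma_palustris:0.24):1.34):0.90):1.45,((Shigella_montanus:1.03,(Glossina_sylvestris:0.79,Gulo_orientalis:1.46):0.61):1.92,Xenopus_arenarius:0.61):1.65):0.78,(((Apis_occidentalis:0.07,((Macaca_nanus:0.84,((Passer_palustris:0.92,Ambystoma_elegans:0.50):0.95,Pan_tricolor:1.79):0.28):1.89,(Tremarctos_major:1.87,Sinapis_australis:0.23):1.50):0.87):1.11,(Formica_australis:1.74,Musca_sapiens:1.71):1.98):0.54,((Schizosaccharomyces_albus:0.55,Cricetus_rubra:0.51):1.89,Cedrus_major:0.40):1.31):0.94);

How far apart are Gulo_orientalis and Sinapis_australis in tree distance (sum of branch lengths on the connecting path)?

11.61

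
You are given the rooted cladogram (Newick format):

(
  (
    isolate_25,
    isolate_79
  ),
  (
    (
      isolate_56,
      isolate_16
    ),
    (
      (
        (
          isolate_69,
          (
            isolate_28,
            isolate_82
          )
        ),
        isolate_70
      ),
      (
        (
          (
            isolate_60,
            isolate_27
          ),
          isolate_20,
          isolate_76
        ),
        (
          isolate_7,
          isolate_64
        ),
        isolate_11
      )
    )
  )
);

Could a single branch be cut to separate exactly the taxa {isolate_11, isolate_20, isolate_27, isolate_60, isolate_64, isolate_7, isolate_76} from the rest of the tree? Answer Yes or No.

Yes

The most recent common ancestor of these taxa subtends (((isolate_60,isolate_27),isolate_20,isolate_76),(isolate_7,isolate_64),isolate_11).
That clade has exactly 7 tips — every listed taxon and nothing else — so the group is monophyletic.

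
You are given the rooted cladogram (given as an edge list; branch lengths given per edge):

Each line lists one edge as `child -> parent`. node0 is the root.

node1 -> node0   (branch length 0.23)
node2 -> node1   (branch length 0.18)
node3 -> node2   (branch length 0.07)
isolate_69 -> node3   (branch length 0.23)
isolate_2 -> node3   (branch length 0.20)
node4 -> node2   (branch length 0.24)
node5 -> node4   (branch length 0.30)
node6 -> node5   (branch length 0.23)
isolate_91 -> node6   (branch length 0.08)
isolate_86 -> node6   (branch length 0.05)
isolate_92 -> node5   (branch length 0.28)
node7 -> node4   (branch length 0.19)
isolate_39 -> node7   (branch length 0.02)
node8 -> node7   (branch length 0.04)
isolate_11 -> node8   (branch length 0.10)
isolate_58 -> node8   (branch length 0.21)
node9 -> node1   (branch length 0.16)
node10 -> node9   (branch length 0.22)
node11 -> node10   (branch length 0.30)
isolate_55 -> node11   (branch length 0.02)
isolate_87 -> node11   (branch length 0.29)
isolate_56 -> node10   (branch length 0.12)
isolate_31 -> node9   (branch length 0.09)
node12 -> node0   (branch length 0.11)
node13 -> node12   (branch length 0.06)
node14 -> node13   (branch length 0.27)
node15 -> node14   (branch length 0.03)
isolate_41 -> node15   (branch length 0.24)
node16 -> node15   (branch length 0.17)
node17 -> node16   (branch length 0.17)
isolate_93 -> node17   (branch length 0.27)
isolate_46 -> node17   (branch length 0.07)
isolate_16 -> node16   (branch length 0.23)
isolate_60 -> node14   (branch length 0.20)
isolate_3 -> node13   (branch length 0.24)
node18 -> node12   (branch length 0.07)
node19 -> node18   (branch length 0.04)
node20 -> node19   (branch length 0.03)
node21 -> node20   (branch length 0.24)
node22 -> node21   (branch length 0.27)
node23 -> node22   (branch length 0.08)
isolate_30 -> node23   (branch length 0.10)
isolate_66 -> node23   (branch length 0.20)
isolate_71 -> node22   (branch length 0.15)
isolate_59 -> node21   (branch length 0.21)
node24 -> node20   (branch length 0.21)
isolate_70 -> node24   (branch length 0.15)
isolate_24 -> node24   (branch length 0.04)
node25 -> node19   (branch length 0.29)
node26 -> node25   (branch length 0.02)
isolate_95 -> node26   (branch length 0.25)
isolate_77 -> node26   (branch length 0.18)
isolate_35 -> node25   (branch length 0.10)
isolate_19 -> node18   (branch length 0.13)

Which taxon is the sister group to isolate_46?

isolate_93

isolate_46 attaches to the tree at the node subtending (isolate_93,isolate_46).
The other lineage descending from that same node — the sister group — is the single tip isolate_93.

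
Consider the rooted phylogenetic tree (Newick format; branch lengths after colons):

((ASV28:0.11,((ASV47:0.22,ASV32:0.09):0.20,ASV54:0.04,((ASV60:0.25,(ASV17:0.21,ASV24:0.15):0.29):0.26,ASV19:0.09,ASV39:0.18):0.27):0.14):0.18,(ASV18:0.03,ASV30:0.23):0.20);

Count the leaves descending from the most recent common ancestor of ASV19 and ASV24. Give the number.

The MRCA of ASV19 and ASV24 is the node subtending ((ASV60,(ASV17,ASV24)),ASV19,ASV39).
That clade contains 5 terminal taxa: ASV17, ASV19, ASV24, ASV39, ASV60.

5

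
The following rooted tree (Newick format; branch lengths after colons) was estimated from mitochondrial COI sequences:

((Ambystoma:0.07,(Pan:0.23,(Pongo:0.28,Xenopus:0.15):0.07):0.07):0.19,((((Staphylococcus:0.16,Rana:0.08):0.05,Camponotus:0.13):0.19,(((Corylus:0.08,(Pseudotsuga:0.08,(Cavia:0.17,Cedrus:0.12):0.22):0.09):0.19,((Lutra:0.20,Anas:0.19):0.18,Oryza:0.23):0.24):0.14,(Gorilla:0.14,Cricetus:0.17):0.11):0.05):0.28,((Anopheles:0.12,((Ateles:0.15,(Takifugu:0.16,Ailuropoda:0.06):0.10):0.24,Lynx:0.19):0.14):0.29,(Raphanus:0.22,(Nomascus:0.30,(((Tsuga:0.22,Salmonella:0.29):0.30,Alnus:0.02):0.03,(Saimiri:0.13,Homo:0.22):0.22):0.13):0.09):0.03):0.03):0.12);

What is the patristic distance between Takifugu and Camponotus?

The path runs Takifugu → … → MRCA → … → Camponotus; the MRCA is the node subtending ((((Staphylococcus,Rana),Camponotus),(((Corylus,(Pseudotsuga,(Cavia,Cedrus))),((Lutra,Anas),Oryza)),(Gorilla,Cricetus))),((Anopheles,((Ateles,(Takifugu,Ailuropoda)),Lynx)),(Raphanus,(Nomascus,(((Tsuga,Salmonella),Alnus),(Saimiri,Homo)))))).
Branch lengths along that path: 0.16 + 0.10 + 0.24 + 0.14 + 0.29 + 0.03 + 0.28 + 0.19 + 0.13 = 1.56.

1.56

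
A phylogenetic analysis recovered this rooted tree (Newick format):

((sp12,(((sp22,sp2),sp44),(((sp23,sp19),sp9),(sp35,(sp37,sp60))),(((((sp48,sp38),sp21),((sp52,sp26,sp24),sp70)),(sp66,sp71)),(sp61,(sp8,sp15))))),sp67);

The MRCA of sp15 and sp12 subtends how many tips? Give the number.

The MRCA of sp15 and sp12 is the node subtending (sp12,(((sp22,sp2),sp44),(((sp23,sp19),sp9),(sp35,(sp37,sp60))),(((((sp48,sp38),sp21),((sp52,sp26,sp24),sp70)),(sp66,sp71)),(sp61,(sp8,sp15))))).
That clade contains 22 terminal taxa: sp12, sp15, sp19, sp2, sp21, sp22, sp23, sp24, sp26, sp35, sp37, sp38, sp44, sp48, sp52, sp60, sp61, sp66, sp70, sp71, sp8, sp9.

22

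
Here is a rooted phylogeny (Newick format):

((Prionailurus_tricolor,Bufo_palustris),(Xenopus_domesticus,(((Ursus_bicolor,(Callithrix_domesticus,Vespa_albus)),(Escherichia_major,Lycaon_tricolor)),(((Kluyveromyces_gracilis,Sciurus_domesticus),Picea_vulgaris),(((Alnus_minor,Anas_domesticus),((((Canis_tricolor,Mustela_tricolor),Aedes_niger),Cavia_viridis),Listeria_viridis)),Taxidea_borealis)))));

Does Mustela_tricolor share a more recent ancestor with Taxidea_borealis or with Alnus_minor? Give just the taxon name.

Alnus_minor

The MRCA of Mustela_tricolor and Alnus_minor subtends ((Alnus_minor,Anas_domesticus),((((Canis_tricolor,Mustela_tricolor),Aedes_niger),Cavia_viridis),Listeria_viridis)) (7 taxa).
The MRCA of Mustela_tricolor and Taxidea_borealis subtends (((Alnus_minor,Anas_domesticus),((((Canis_tricolor,Mustela_tricolor),Aedes_niger),Cavia_viridis),Listeria_viridis)),Taxidea_borealis) (8 taxa).
The first is nested inside the second, so Mustela_tricolor shares a more recent common ancestor with Alnus_minor.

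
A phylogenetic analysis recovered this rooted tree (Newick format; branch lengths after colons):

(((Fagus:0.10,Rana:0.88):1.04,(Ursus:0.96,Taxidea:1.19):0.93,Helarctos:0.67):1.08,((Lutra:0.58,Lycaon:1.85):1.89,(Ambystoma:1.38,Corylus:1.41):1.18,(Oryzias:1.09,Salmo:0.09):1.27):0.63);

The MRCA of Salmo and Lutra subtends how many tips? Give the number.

The MRCA of Salmo and Lutra is the node subtending ((Lutra,Lycaon),(Ambystoma,Corylus),(Oryzias,Salmo)).
That clade contains 6 terminal taxa: Ambystoma, Corylus, Lutra, Lycaon, Oryzias, Salmo.

6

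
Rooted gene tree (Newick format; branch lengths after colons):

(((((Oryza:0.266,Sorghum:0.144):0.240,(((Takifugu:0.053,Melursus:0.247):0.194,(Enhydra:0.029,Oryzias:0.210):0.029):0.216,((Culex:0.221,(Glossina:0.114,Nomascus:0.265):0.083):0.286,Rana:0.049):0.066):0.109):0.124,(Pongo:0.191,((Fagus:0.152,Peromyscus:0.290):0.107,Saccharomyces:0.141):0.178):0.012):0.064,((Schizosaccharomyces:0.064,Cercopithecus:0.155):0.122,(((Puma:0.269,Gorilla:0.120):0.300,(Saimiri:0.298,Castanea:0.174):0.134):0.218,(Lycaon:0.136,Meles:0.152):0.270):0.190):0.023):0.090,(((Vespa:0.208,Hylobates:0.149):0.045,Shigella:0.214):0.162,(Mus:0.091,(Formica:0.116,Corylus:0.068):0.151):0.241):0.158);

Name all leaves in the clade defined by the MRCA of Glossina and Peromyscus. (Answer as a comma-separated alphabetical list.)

Culex, Enhydra, Fagus, Glossina, Melursus, Nomascus, Oryza, Oryzias, Peromyscus, Pongo, Rana, Saccharomyces, Sorghum, Takifugu

Tracing Glossina: it sits inside (Glossina,Nomascus).
Tracing Peromyscus: it sits inside (Fagus,Peromyscus).
The smallest clade enclosing both is (((Oryza,Sorghum),(((Takifugu,Melursus),(Enhydra,Oryzias)),((Culex,(Glossina,Nomascus)),Rana))),(Pongo,((Fagus,Peromyscus),Saccharomyces))); the answer is its 14 terminal taxa in alphabetical order.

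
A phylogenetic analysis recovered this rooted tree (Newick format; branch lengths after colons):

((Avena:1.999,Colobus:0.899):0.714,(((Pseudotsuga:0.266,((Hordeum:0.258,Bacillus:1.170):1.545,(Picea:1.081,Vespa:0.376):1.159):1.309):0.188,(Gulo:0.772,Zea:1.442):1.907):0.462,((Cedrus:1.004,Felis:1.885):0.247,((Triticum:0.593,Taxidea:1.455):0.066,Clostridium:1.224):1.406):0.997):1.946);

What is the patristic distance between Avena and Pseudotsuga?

5.575

The path runs Avena → … → MRCA → … → Pseudotsuga; the MRCA is the root of the tree.
Branch lengths along that path: 1.999 + 0.714 + 1.946 + 0.462 + 0.188 + 0.266 = 5.575.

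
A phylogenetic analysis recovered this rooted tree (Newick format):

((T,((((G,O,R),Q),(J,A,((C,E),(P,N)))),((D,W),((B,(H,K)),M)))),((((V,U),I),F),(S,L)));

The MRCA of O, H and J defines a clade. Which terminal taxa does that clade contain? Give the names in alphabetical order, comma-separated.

A, B, C, D, E, G, H, J, K, M, N, O, P, Q, R, W

Tracing O: it sits inside (G,O,R).
Tracing H: it sits inside (H,K).
Tracing J: it sits inside (J,A,((C,E),(P,N))).
The smallest clade enclosing all 3 is ((((G,O,R),Q),(J,A,((C,E),(P,N)))),((D,W),((B,(H,K)),M))); the answer is its 16 terminal taxa in alphabetical order.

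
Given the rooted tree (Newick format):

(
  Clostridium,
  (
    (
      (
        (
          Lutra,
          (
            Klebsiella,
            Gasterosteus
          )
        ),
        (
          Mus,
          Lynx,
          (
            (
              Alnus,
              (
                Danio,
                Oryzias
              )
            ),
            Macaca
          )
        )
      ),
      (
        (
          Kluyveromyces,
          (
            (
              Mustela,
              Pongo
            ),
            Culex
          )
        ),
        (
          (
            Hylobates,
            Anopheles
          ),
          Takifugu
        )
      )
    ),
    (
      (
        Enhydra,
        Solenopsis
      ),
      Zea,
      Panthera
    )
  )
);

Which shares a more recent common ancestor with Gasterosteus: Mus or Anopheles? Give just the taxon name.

The MRCA of Gasterosteus and Mus subtends ((Lutra,(Klebsiella,Gasterosteus)),(Mus,Lynx,((Alnus,(Danio,Oryzias)),Macaca))) (9 taxa).
The MRCA of Gasterosteus and Anopheles subtends (((Lutra,(Klebsiella,Gasterosteus)),(Mus,Lynx,((Alnus,(Danio,Oryzias)),Macaca))),((Kluyveromyces,((Mustela,Pongo),Culex)),((Hylobates,Anopheles),Takifugu))) (16 taxa).
The first is nested inside the second, so Gasterosteus shares a more recent common ancestor with Mus.

Mus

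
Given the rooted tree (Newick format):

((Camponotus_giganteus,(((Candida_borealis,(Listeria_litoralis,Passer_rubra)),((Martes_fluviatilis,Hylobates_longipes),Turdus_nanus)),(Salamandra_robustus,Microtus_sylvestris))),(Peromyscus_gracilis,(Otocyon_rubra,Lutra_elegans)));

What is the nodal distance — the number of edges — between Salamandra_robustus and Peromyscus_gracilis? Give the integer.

6

The MRCA of Salamandra_robustus and Peromyscus_gracilis is the root of the tree.
From Salamandra_robustus up to that node: 4 branches. From Peromyscus_gracilis up to the same node: 2 branches. Total: 4 + 2 = 6.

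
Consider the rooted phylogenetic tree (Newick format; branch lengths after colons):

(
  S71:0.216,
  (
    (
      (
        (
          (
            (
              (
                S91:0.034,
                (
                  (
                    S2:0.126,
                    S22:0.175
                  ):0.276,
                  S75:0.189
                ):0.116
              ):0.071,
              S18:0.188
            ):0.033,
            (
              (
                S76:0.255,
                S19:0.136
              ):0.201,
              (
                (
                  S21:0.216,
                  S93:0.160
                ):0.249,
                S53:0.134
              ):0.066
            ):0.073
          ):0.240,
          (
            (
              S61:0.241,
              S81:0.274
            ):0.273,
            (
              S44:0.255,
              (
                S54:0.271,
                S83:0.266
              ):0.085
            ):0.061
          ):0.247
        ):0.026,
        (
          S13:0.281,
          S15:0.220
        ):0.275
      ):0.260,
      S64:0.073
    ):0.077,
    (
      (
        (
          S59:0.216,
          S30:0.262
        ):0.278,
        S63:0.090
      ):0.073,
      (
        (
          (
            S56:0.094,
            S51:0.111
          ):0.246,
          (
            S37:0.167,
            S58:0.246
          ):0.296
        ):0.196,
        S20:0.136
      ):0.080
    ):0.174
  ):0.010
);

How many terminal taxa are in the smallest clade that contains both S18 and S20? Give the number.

26

The MRCA of S18 and S20 is the node subtending (((((((S91,((S2,S22),S75)),S18),((S76,S19),((S21,S93),S53))),((S61,S81),(S44,(S54,S83)))),(S13,S15)),S64),(((S59,S30),S63),(((S56,S51),(S37,S58)),S20))).
That clade contains 26 terminal taxa: S13, S15, S18, S19, S2, S20, S21, S22, S30, S37, S44, S51, S53, S54, S56, S58, S59, S61, S63, S64, S75, S76, S81, S83, S91, S93.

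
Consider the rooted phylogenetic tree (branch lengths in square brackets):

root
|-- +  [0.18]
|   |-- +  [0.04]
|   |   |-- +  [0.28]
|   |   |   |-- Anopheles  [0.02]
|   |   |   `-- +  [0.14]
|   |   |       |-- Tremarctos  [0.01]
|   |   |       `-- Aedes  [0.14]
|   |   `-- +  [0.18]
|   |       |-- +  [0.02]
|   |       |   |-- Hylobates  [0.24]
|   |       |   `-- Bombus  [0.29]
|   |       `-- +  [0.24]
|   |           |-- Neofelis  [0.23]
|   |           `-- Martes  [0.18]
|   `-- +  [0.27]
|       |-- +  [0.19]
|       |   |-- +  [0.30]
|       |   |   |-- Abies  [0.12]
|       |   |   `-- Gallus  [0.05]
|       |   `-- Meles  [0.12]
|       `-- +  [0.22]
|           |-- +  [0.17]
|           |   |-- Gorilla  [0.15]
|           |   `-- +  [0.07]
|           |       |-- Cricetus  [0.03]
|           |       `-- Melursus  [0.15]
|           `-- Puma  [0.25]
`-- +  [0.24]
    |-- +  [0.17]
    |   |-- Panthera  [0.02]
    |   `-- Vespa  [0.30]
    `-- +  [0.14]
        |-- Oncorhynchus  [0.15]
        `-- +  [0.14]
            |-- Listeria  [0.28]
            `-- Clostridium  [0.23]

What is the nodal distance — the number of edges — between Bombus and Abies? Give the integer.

The MRCA of Bombus and Abies is the node subtending (((Anopheles,(Tremarctos,Aedes)),((Hylobates,Bombus),(Neofelis,Martes))),(((Abies,Gallus),Meles),((Gorilla,(Cricetus,Melursus)),Puma))).
From Bombus up to that node: 4 branches. From Abies up to the same node: 4 branches. Total: 4 + 4 = 8.

8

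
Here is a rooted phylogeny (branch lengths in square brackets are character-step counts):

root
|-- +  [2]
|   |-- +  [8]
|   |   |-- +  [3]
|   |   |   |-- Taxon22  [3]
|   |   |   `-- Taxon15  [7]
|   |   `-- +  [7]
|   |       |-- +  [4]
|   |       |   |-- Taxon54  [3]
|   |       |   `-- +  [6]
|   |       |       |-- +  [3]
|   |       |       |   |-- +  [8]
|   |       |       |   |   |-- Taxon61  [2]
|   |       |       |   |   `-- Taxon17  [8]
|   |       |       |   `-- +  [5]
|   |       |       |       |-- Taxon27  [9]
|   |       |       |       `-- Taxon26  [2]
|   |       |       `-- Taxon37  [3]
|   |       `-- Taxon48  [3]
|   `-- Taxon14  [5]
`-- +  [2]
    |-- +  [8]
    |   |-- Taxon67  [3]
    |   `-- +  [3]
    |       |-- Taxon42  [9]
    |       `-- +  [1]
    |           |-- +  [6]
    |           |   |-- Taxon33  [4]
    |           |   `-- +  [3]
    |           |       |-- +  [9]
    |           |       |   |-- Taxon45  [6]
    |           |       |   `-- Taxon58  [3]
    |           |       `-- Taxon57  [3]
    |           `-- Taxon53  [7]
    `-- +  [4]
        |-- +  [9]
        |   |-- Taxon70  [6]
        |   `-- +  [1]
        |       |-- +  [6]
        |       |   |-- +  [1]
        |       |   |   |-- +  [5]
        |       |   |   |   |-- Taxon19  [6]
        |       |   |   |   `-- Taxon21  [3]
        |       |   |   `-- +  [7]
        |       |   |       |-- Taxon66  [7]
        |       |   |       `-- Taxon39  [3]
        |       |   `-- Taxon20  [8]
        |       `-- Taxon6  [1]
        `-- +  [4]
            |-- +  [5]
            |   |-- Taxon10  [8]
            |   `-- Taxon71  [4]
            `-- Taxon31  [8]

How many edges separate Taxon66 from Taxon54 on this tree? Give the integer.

13

The MRCA of Taxon66 and Taxon54 is the root of the tree.
From Taxon66 up to that node: 8 branches. From Taxon54 up to the same node: 5 branches. Total: 8 + 5 = 13.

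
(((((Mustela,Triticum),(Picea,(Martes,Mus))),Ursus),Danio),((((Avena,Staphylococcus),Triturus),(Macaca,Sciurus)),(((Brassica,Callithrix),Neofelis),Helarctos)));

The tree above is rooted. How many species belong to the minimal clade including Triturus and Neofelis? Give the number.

9

The MRCA of Triturus and Neofelis is the node subtending ((((Avena,Staphylococcus),Triturus),(Macaca,Sciurus)),(((Brassica,Callithrix),Neofelis),Helarctos)).
That clade contains 9 terminal taxa: Avena, Brassica, Callithrix, Helarctos, Macaca, Neofelis, Sciurus, Staphylococcus, Triturus.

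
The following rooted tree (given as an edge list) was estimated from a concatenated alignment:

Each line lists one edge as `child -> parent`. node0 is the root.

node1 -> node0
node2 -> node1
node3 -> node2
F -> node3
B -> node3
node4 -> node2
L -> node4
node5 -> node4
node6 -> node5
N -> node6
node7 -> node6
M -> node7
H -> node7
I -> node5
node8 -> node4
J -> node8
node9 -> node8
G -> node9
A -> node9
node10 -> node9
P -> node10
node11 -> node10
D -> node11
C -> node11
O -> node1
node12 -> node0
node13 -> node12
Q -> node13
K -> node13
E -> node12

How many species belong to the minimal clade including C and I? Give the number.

11

The MRCA of C and I is the node subtending (L,((N,(M,H)),I),(J,(G,A,(P,(D,C))))).
That clade contains 11 terminal taxa: A, C, D, G, H, I, J, L, M, N, P.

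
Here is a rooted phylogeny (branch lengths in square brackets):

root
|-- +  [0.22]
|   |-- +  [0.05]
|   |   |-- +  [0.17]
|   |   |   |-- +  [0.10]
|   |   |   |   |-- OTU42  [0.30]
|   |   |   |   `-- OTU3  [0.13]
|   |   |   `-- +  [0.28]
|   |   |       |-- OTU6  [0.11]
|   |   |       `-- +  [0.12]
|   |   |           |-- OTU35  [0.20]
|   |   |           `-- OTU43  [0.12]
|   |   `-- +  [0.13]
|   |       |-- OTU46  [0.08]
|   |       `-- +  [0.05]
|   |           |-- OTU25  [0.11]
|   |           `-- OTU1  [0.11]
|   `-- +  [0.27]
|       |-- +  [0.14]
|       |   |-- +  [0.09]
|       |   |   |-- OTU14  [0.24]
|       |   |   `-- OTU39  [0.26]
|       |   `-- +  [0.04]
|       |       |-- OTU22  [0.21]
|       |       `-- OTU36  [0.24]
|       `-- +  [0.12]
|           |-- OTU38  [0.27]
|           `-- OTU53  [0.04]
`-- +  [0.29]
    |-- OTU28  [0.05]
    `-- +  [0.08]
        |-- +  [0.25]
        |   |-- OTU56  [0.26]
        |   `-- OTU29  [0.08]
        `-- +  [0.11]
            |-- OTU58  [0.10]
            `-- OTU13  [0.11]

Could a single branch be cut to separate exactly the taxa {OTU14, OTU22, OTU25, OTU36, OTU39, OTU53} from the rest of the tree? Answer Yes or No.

No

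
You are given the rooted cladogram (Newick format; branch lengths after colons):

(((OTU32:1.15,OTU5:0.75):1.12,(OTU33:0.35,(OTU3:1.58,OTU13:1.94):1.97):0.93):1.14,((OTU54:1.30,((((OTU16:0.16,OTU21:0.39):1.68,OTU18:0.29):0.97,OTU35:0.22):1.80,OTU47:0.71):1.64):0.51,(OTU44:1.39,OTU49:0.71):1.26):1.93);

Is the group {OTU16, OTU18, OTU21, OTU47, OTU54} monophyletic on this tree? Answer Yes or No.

The MRCA of the listed taxa subtends (OTU54,((((OTU16,OTU21),OTU18),OTU35),OTU47)).
That clade also contains OTU35, which is not in the proposed group, so the group is not monophyletic.

No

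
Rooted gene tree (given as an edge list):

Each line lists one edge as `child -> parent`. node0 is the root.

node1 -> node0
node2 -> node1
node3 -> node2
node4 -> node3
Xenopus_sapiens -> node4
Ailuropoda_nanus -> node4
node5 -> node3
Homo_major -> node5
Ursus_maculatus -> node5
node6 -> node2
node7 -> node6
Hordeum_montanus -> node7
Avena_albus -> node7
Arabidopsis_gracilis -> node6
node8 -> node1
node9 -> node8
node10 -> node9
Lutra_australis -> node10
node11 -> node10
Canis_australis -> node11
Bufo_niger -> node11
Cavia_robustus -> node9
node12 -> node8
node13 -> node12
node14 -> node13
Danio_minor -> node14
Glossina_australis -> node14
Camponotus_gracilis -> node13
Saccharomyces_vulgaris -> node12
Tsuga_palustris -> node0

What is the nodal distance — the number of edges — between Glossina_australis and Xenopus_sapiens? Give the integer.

9

The MRCA of Glossina_australis and Xenopus_sapiens is the node subtending ((((Xenopus_sapiens,Ailuropoda_nanus),(Homo_major,Ursus_maculatus)),((Hordeum_montanus,Avena_albus),Arabidopsis_gracilis)),(((Lutra_australis,(Canis_australis,Bufo_niger)),Cavia_robustus),(((Danio_minor,Glossina_australis),Camponotus_gracilis),Saccharomyces_vulgaris))).
From Glossina_australis up to that node: 5 branches. From Xenopus_sapiens up to the same node: 4 branches. Total: 5 + 4 = 9.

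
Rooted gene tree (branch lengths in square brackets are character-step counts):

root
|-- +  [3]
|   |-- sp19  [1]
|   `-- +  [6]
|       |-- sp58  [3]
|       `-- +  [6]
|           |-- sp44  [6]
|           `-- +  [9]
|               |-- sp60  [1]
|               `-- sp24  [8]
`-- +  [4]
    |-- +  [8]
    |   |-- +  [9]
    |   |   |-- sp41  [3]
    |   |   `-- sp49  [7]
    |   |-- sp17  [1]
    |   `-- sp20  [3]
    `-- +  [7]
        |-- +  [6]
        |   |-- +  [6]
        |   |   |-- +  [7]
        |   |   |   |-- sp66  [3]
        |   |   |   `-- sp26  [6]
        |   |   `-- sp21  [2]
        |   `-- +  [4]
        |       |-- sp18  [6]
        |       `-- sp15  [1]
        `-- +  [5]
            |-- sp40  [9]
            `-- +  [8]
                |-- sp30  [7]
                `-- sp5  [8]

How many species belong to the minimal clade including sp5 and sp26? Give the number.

8

The MRCA of sp5 and sp26 is the node subtending ((((sp66,sp26),sp21),(sp18,sp15)),(sp40,(sp30,sp5))).
That clade contains 8 terminal taxa: sp15, sp18, sp21, sp26, sp30, sp40, sp5, sp66.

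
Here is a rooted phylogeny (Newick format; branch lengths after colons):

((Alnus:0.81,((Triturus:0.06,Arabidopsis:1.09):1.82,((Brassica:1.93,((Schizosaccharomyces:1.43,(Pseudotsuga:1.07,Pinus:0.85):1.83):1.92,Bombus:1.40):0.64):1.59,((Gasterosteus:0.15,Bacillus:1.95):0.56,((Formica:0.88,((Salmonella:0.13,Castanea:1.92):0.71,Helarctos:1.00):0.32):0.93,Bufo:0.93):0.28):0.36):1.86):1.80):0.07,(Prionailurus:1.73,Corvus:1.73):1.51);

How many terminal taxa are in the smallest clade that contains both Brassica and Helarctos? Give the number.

The MRCA of Brassica and Helarctos is the node subtending ((Brassica,((Schizosaccharomyces,(Pseudotsuga,Pinus)),Bombus)),((Gasterosteus,Bacillus),((Formica,((Salmonella,Castanea),Helarctos)),Bufo))).
That clade contains 12 terminal taxa: Bacillus, Bombus, Brassica, Bufo, Castanea, Formica, Gasterosteus, Helarctos, Pinus, Pseudotsuga, Salmonella, Schizosaccharomyces.

12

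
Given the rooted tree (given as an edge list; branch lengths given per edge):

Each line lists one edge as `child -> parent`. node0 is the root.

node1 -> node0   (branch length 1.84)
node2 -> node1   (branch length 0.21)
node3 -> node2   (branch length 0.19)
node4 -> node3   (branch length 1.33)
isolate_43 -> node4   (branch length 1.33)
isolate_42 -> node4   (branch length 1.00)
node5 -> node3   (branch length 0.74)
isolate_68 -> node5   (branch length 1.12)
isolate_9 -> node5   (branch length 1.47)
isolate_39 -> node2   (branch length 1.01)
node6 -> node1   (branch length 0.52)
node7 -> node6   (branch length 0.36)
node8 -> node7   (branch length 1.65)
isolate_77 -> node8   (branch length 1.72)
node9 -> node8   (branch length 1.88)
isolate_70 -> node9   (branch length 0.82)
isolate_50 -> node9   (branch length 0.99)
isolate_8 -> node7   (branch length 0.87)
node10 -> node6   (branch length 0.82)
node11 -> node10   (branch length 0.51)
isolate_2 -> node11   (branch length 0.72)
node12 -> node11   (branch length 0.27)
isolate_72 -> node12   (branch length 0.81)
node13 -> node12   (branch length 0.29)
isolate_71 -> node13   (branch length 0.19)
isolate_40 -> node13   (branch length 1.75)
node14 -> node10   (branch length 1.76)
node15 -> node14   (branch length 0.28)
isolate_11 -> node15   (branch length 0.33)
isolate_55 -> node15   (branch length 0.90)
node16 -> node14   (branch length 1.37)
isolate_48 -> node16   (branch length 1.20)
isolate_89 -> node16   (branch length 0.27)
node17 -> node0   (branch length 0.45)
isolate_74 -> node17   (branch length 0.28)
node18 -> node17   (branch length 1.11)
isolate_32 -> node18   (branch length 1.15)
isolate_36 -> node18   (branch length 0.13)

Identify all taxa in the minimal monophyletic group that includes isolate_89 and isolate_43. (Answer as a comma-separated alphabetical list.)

isolate_11, isolate_2, isolate_39, isolate_40, isolate_42, isolate_43, isolate_48, isolate_50, isolate_55, isolate_68, isolate_70, isolate_71, isolate_72, isolate_77, isolate_8, isolate_89, isolate_9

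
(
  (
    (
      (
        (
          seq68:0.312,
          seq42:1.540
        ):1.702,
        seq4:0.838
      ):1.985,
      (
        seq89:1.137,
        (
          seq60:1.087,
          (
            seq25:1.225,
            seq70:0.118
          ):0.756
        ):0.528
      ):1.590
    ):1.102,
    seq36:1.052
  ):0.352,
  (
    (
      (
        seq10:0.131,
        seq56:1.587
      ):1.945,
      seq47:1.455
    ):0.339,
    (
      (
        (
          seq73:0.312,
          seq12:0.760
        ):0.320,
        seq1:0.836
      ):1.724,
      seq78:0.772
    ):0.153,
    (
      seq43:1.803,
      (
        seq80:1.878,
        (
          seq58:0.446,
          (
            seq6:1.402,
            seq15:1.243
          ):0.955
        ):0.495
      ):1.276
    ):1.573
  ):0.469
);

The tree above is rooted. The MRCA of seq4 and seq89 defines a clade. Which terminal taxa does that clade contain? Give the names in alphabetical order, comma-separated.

Tracing seq4: it sits inside ((seq68,seq42),seq4).
Tracing seq89: it sits inside (seq89,(seq60,(seq25,seq70))).
The smallest clade enclosing both is (((seq68,seq42),seq4),(seq89,(seq60,(seq25,seq70)))); the answer is its 7 terminal taxa in alphabetical order.

seq25, seq4, seq42, seq60, seq68, seq70, seq89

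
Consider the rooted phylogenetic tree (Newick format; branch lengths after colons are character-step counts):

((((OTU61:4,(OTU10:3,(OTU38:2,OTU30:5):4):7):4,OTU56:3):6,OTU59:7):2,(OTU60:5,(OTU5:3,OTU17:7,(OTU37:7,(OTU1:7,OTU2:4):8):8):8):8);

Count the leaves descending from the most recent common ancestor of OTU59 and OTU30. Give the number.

The MRCA of OTU59 and OTU30 is the node subtending (((OTU61,(OTU10,(OTU38,OTU30))),OTU56),OTU59).
That clade contains 6 terminal taxa: OTU10, OTU30, OTU38, OTU56, OTU59, OTU61.

6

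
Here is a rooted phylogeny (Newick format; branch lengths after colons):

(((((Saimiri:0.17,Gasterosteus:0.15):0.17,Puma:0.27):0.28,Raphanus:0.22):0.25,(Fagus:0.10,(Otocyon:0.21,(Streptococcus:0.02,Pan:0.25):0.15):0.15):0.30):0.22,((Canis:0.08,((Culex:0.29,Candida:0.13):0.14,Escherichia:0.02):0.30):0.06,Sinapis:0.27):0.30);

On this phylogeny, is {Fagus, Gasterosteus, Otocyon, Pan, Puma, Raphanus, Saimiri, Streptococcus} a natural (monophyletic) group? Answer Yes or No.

Yes

The most recent common ancestor of these taxa subtends ((((Saimiri,Gasterosteus),Puma),Raphanus),(Fagus,(Otocyon,(Streptococcus,Pan)))).
That clade has exactly 8 tips — every listed taxon and nothing else — so the group is monophyletic.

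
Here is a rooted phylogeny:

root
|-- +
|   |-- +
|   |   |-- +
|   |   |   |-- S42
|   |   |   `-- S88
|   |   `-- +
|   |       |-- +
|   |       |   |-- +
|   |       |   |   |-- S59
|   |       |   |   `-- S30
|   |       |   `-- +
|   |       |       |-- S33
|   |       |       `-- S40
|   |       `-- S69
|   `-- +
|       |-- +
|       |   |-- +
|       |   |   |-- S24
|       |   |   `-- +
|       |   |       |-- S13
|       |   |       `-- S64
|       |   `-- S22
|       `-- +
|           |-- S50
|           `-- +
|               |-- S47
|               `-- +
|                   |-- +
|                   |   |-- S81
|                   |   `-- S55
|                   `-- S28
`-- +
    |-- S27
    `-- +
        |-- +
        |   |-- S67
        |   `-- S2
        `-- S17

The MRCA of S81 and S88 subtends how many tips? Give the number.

16

The MRCA of S81 and S88 is the node subtending (((S42,S88),(((S59,S30),(S33,S40)),S69)),(((S24,(S13,S64)),S22),(S50,(S47,((S81,S55),S28))))).
That clade contains 16 terminal taxa: S13, S22, S24, S28, S30, S33, S40, S42, S47, S50, S55, S59, S64, S69, S81, S88.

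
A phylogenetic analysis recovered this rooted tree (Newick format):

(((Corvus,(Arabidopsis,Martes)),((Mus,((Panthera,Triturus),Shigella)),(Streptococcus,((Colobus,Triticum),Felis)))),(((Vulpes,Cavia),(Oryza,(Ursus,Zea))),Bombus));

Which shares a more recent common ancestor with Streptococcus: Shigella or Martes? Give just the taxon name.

Shigella

The MRCA of Streptococcus and Shigella subtends ((Mus,((Panthera,Triturus),Shigella)),(Streptococcus,((Colobus,Triticum),Felis))) (8 taxa).
The MRCA of Streptococcus and Martes subtends ((Corvus,(Arabidopsis,Martes)),((Mus,((Panthera,Triturus),Shigella)),(Streptococcus,((Colobus,Triticum),Felis)))) (11 taxa).
The first is nested inside the second, so Streptococcus shares a more recent common ancestor with Shigella.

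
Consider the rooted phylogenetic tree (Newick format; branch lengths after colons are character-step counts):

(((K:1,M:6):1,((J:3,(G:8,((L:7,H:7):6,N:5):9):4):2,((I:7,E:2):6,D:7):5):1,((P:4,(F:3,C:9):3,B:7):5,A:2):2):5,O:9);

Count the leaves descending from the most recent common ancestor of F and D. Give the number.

15

The MRCA of F and D is the node subtending ((K,M),((J,(G,((L,H),N))),((I,E),D)),((P,(F,C),B),A)).
That clade contains 15 terminal taxa: A, B, C, D, E, F, G, H, I, J, K, L, M, N, P.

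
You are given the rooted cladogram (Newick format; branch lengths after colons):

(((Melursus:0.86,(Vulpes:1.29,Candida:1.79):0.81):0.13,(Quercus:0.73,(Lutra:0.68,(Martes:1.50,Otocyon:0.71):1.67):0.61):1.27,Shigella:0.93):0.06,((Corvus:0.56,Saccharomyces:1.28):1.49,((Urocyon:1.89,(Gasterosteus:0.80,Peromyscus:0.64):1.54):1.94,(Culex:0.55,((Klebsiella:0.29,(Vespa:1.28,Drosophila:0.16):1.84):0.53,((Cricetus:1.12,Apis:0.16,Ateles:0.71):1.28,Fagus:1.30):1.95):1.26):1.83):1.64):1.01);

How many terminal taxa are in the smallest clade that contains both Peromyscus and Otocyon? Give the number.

21

The MRCA of Peromyscus and Otocyon is the root, so the clade is the entire tree.
That clade contains 21 terminal taxa: Apis, Ateles, Candida, Corvus, Cricetus, Culex, Drosophila, Fagus, Gasterosteus, Klebsiella, Lutra, Martes, Melursus, Otocyon, Peromyscus, Quercus, Saccharomyces, Shigella, Urocyon, Vespa, Vulpes.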